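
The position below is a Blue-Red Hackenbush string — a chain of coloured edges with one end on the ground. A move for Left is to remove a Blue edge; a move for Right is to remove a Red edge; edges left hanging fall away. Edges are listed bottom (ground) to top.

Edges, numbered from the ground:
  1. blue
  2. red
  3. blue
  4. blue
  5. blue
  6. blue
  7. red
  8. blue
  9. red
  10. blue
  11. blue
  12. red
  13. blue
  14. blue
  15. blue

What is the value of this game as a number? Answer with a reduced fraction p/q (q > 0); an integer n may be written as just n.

15727/16384

1 of 15 · b · max L 0 · min R +∞ → 1
2 of 15 · br · max L 0 · min R 1 → 1/2
3 of 15 · brb · max L 1/2 · min R 1 → 3/4
4 of 15 · brbb · max L 3/4 · min R 1 → 7/8
5 of 15 · brbbb · max L 7/8 · min R 1 → 15/16
6 of 15 · brbbbb · max L 15/16 · min R 1 → 31/32
7 of 15 · brbbbbr · max L 15/16 · min R 31/32 → 61/64
8 of 15 · brbbbbrb · max L 61/64 · min R 31/32 → 123/128
9 of 15 · brbbbbrbr · max L 61/64 · min R 123/128 → 245/256
10 of 15 · brbbbbrbrb · max L 245/256 · min R 123/128 → 491/512
11 of 15 · brbbbbrbrbb · max L 491/512 · min R 123/128 → 983/1024
12 of 15 · brbbbbrbrbbr · max L 491/512 · min R 983/1024 → 1965/2048
13 of 15 · brbbbbrbrbbrb · max L 1965/2048 · min R 983/1024 → 3931/4096
14 of 15 · brbbbbrbrbbrbb · max L 3931/4096 · min R 983/1024 → 7863/8192
15 of 15 · brbbbbrbrbbrbbb · max L 7863/8192 · min R 983/1024 → 15727/16384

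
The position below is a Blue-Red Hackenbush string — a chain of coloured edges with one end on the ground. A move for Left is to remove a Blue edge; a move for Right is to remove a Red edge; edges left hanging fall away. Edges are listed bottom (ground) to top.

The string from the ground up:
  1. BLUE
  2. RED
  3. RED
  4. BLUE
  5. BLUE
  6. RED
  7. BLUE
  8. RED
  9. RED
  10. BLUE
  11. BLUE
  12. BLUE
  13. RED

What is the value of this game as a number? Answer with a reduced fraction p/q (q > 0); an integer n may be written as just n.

1693/4096

Build val(s[:k]) for k = 1..13, string s = BLUE RED RED BLUE BLUE RED BLUE RED RED BLUE BLUE BLUE RED.
val_1 [B]  L=[0]  R=[none]  — 1
val_2 [BR]  L=[0]  R=[1]  — 1/2
val_3 [BRR]  L=[0]  R=[1/2, 1]  — 1/4
val_4 [BRRB]  L=[0, 1/4]  R=[1/2, 1]  — 3/8
val_5 [BRRBB]  L=[0, 1/4, 3/8]  R=[1/2, 1]  — 7/16
val_6 [BRRBBR]  L=[0, 1/4, 3/8]  R=[7/16, 1/2, 1]  — 13/32
val_7 [BRRBBRB]  L=[0, 1/4, 3/8, 13/32]  R=[7/16, 1/2, 1]  — 27/64
val_8 [BRRBBRBR]  L=[0, 1/4, 3/8, 13/32]  R=[27/64, 7/16, 1/2, 1]  — 53/128
val_9 [BRRBBRBRR]  L=[0, 1/4, 3/8, 13/32]  R=[53/128, 27/64, 7/16, 1/2, 1]  — 105/256
val_10 [BRRBBRBRRB]  L=[0, 1/4, 3/8, 13/32, 105/256]  R=[53/128, 27/64, 7/16, 1/2, 1]  — 211/512
val_11 [BRRBBRBRRBB]  L=[0, 1/4, 3/8, 13/32, 105/256, 211/512]  R=[53/128, 27/64, 7/16, 1/2, 1]  — 423/1024
val_12 [BRRBBRBRRBBB]  L=[0, 1/4, 3/8, 13/32, 105/256, 211/512, 423/1024]  R=[53/128, 27/64, 7/16, 1/2, 1]  — 847/2048
val_13 [BRRBBRBRRBBBR]  L=[0, 1/4, 3/8, 13/32, 105/256, 211/512, 423/1024]  R=[847/2048, 53/128, 27/64, 7/16, 1/2, 1]  — 1693/4096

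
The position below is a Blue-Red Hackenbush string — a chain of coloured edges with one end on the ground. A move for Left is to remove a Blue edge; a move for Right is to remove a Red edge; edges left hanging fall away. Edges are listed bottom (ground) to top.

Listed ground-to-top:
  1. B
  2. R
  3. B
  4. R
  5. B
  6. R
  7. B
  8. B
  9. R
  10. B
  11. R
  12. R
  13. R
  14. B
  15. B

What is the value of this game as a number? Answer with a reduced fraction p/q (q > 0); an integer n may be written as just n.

Prefix values for B R B R B R B B R B R R R B B via {L|R} + simplicity:
edge 1 of 15 (B): { 0 | — } ⇒ 1
edge 2 of 15 (R): { 0 | 1 } ⇒ 1/2
edge 3 of 15 (B): { 0, 1/2 | 1 } ⇒ 3/4
edge 4 of 15 (R): { 0, 1/2 | 3/4, 1 } ⇒ 5/8
edge 5 of 15 (B): { 0, 1/2, 5/8 | 3/4, 1 } ⇒ 11/16
edge 6 of 15 (R): { 0, 1/2, 5/8 | 11/16, 3/4, 1 } ⇒ 21/32
edge 7 of 15 (B): { 0, 1/2, 5/8, 21/32 | 11/16, 3/4, 1 } ⇒ 43/64
edge 8 of 15 (B): { 0, 1/2, 5/8, 21/32, 43/64 | 11/16, 3/4, 1 } ⇒ 87/128
edge 9 of 15 (R): { 0, 1/2, 5/8, 21/32, 43/64 | 87/128, 11/16, 3/4, 1 } ⇒ 173/256
edge 10 of 15 (B): { 0, 1/2, 5/8, 21/32, 43/64, 173/256 | 87/128, 11/16, 3/4, 1 } ⇒ 347/512
edge 11 of 15 (R): { 0, 1/2, 5/8, 21/32, 43/64, 173/256 | 347/512, 87/128, 11/16, 3/4, 1 } ⇒ 693/1024
edge 12 of 15 (R): { 0, 1/2, 5/8, 21/32, 43/64, 173/256 | 693/1024, 347/512, 87/128, 11/16, 3/4, 1 } ⇒ 1385/2048
edge 13 of 15 (R): { 0, 1/2, 5/8, 21/32, 43/64, 173/256 | 1385/2048, 693/1024, 347/512, 87/128, 11/16, 3/4, 1 } ⇒ 2769/4096
edge 14 of 15 (B): { 0, 1/2, 5/8, 21/32, 43/64, 173/256, 2769/4096 | 1385/2048, 693/1024, 347/512, 87/128, 11/16, 3/4, 1 } ⇒ 5539/8192
edge 15 of 15 (B): { 0, 1/2, 5/8, 21/32, 43/64, 173/256, 2769/4096, 5539/8192 | 1385/2048, 693/1024, 347/512, 87/128, 11/16, 3/4, 1 } ⇒ 11079/16384

11079/16384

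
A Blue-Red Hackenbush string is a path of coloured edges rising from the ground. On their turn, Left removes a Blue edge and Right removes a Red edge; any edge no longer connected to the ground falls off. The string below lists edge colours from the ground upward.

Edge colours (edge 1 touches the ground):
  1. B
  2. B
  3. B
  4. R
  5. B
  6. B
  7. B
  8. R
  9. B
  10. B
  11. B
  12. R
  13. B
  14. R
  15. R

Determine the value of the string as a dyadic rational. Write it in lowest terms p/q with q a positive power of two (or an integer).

Build G(s[:k]) for k = 1..15, string s = B B B R B B B R B B B R B R R.
edge 1 of 15 (B): { 0 | — } so 1
edge 2 of 15 (B): { 0; 1 | — } so 2
edge 3 of 15 (B): { 0; 1; 2 | — } so 3
edge 4 of 15 (R): { 0; 1; 2 | 3 } so 5/2
edge 5 of 15 (B): { 0; 1; 2; 5/2 | 3 } so 11/4
edge 6 of 15 (B): { 0; 1; 2; 5/2; 11/4 | 3 } so 23/8
edge 7 of 15 (B): { 0; 1; 2; 5/2; 11/4; 23/8 | 3 } so 47/16
edge 8 of 15 (R): { 0; 1; 2; 5/2; 11/4; 23/8 | 47/16; 3 } so 93/32
edge 9 of 15 (B): { 0; 1; 2; 5/2; 11/4; 23/8; 93/32 | 47/16; 3 } so 187/64
edge 10 of 15 (B): { 0; 1; 2; 5/2; 11/4; 23/8; 93/32; 187/64 | 47/16; 3 } so 375/128
edge 11 of 15 (B): { 0; 1; 2; 5/2; 11/4; 23/8; 93/32; 187/64; 375/128 | 47/16; 3 } so 751/256
edge 12 of 15 (R): { 0; 1; 2; 5/2; 11/4; 23/8; 93/32; 187/64; 375/128 | 751/256; 47/16; 3 } so 1501/512
edge 13 of 15 (B): { 0; 1; 2; 5/2; 11/4; 23/8; 93/32; 187/64; 375/128; 1501/512 | 751/256; 47/16; 3 } so 3003/1024
edge 14 of 15 (R): { 0; 1; 2; 5/2; 11/4; 23/8; 93/32; 187/64; 375/128; 1501/512 | 3003/1024; 751/256; 47/16; 3 } so 6005/2048
edge 15 of 15 (R): { 0; 1; 2; 5/2; 11/4; 23/8; 93/32; 187/64; 375/128; 1501/512 | 6005/2048; 3003/1024; 751/256; 47/16; 3 } so 12009/4096

12009/4096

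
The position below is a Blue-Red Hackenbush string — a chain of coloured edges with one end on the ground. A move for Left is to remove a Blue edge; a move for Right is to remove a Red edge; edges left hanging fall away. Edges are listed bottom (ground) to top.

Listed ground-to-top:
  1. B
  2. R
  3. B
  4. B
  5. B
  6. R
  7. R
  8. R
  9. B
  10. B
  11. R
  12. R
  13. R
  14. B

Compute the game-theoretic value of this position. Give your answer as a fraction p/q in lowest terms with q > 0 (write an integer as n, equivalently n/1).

7267/8192

Build v(s[:k]) for k = 1..14, string s = B R B B B R R R B B R R R B.
step 1: add B to get B; options L={ 0 } R={ · } -> 1
step 2: add R to get BR; options L={ 0 } R={ 1 } -> 1/2
step 3: add B to get BRB; options L={ 0; 1/2 } R={ 1 } -> 3/4
step 4: add B to get BRBB; options L={ 0; 1/2; 3/4 } R={ 1 } -> 7/8
step 5: add B to get BRBBB; options L={ 0; 1/2; 3/4; 7/8 } R={ 1 } -> 15/16
step 6: add R to get BRBBBR; options L={ 0; 1/2; 3/4; 7/8 } R={ 15/16; 1 } -> 29/32
step 7: add R to get BRBBBRR; options L={ 0; 1/2; 3/4; 7/8 } R={ 29/32; 15/16; 1 } -> 57/64
step 8: add R to get BRBBBRRR; options L={ 0; 1/2; 3/4; 7/8 } R={ 57/64; 29/32; 15/16; 1 } -> 113/128
step 9: add B to get BRBBBRRRB; options L={ 0; 1/2; 3/4; 7/8; 113/128 } R={ 57/64; 29/32; 15/16; 1 } -> 227/256
step 10: add B to get BRBBBRRRBB; options L={ 0; 1/2; 3/4; 7/8; 113/128; 227/256 } R={ 57/64; 29/32; 15/16; 1 } -> 455/512
step 11: add R to get BRBBBRRRBBR; options L={ 0; 1/2; 3/4; 7/8; 113/128; 227/256 } R={ 455/512; 57/64; 29/32; 15/16; 1 } -> 909/1024
step 12: add R to get BRBBBRRRBBRR; options L={ 0; 1/2; 3/4; 7/8; 113/128; 227/256 } R={ 909/1024; 455/512; 57/64; 29/32; 15/16; 1 } -> 1817/2048
step 13: add R to get BRBBBRRRBBRRR; options L={ 0; 1/2; 3/4; 7/8; 113/128; 227/256 } R={ 1817/2048; 909/1024; 455/512; 57/64; 29/32; 15/16; 1 } -> 3633/4096
step 14: add B to get BRBBBRRRBBRRRB; options L={ 0; 1/2; 3/4; 7/8; 113/128; 227/256; 3633/4096 } R={ 1817/2048; 909/1024; 455/512; 57/64; 29/32; 15/16; 1 } -> 7267/8192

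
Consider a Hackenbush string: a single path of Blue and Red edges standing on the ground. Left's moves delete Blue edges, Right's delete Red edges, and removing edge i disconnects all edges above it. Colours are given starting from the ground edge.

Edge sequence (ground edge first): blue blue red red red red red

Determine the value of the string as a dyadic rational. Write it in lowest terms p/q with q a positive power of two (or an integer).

33/32

Prefix values for blue blue red red red red red via {L|R} + simplicity:
b: Left { 0 }, Right { none } — simplest 1
bb: Left { 0; 1 }, Right { none } — simplest 2
bbr: Left { 0; 1 }, Right { 2 } — simplest 3/2
bbrr: Left { 0; 1 }, Right { 3/2; 2 } — simplest 5/4
bbrrr: Left { 0; 1 }, Right { 5/4; 3/2; 2 } — simplest 9/8
bbrrrr: Left { 0; 1 }, Right { 9/8; 5/4; 3/2; 2 } — simplest 17/16
bbrrrrr: Left { 0; 1 }, Right { 17/16; 9/8; 5/4; 3/2; 2 } — simplest 33/32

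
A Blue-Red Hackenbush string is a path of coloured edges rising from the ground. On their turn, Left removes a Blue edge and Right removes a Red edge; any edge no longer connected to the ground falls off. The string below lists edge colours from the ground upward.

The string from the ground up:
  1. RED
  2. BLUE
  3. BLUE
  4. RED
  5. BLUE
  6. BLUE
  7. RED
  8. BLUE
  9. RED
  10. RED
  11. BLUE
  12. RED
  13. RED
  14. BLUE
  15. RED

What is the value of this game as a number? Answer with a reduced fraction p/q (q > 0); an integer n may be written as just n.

-4827/16384

Build val(s[:k]) for k = 1..15, string s = RED BLUE BLUE RED BLUE BLUE RED BLUE RED RED BLUE RED RED BLUE RED.
1 of 15 · R · max L −∞ · min R 0 = -1
2 of 15 · RB · max L -1 · min R 0 = -1/2
3 of 15 · RBB · max L -1/2 · min R 0 = -1/4
4 of 15 · RBBR · max L -1/2 · min R -1/4 = -3/8
5 of 15 · RBBRB · max L -3/8 · min R -1/4 = -5/16
6 of 15 · RBBRBB · max L -5/16 · min R -1/4 = -9/32
7 of 15 · RBBRBBR · max L -5/16 · min R -9/32 = -19/64
8 of 15 · RBBRBBRB · max L -19/64 · min R -9/32 = -37/128
9 of 15 · RBBRBBRBR · max L -19/64 · min R -37/128 = -75/256
10 of 15 · RBBRBBRBRR · max L -19/64 · min R -75/256 = -151/512
11 of 15 · RBBRBBRBRRB · max L -151/512 · min R -75/256 = -301/1024
12 of 15 · RBBRBBRBRRBR · max L -151/512 · min R -301/1024 = -603/2048
13 of 15 · RBBRBBRBRRBRR · max L -151/512 · min R -603/2048 = -1207/4096
14 of 15 · RBBRBBRBRRBRRB · max L -1207/4096 · min R -603/2048 = -2413/8192
15 of 15 · RBBRBBRBRRBRRBR · max L -1207/4096 · min R -2413/8192 = -4827/16384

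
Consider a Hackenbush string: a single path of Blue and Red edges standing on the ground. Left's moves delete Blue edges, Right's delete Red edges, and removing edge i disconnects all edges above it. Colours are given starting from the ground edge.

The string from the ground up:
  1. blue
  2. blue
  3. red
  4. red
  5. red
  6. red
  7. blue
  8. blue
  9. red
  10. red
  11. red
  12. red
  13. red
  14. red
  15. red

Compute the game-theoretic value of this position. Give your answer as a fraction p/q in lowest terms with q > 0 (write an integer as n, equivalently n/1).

8961/8192

Recurse on prefixes of the 15-edge string blue blue red red red red blue blue red red red red red red red:
g(b) = { 0 | — } = 1
g(bb) = { 0 1 | — } = 2
g(bbr) = { 0 1 | 2 } = 3/2
g(bbrr) = { 0 1 | 3/2 2 } = 5/4
g(bbrrr) = { 0 1 | 5/4 3/2 2 } = 9/8
g(bbrrrr) = { 0 1 | 9/8 5/4 3/2 2 } = 17/16
g(bbrrrrb) = { 0 1 17/16 | 9/8 5/4 3/2 2 } = 35/32
g(bbrrrrbb) = { 0 1 17/16 35/32 | 9/8 5/4 3/2 2 } = 71/64
g(bbrrrrbbr) = { 0 1 17/16 35/32 | 71/64 9/8 5/4 3/2 2 } = 141/128
g(bbrrrrbbrr) = { 0 1 17/16 35/32 | 141/128 71/64 9/8 5/4 3/2 2 } = 281/256
g(bbrrrrbbrrr) = { 0 1 17/16 35/32 | 281/256 141/128 71/64 9/8 5/4 3/2 2 } = 561/512
g(bbrrrrbbrrrr) = { 0 1 17/16 35/32 | 561/512 281/256 141/128 71/64 9/8 5/4 3/2 2 } = 1121/1024
g(bbrrrrbbrrrrr) = { 0 1 17/16 35/32 | 1121/1024 561/512 281/256 141/128 71/64 9/8 5/4 3/2 2 } = 2241/2048
g(bbrrrrbbrrrrrr) = { 0 1 17/16 35/32 | 2241/2048 1121/1024 561/512 281/256 141/128 71/64 9/8 5/4 3/2 2 } = 4481/4096
g(bbrrrrbbrrrrrrr) = { 0 1 17/16 35/32 | 4481/4096 2241/2048 1121/1024 561/512 281/256 141/128 71/64 9/8 5/4 3/2 2 } = 8961/8192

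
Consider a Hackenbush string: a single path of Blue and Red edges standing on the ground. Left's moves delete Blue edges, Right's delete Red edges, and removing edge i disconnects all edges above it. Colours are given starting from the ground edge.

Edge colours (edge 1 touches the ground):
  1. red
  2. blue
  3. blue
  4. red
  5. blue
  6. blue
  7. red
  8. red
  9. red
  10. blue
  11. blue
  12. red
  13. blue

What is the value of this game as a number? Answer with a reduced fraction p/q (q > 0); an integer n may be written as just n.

-1253/4096

Prefix values for red blue blue red blue blue red red red blue blue red blue via {L|R} + simplicity:
v_1 [r]  L=[none]  R=[0]  = -1
v_2 [rb]  L=[-1]  R=[0]  = -1/2
v_3 [rbb]  L=[-1,-1/2]  R=[0]  = -1/4
v_4 [rbbr]  L=[-1,-1/2]  R=[-1/4,0]  = -3/8
v_5 [rbbrb]  L=[-1,-1/2,-3/8]  R=[-1/4,0]  = -5/16
v_6 [rbbrbb]  L=[-1,-1/2,-3/8,-5/16]  R=[-1/4,0]  = -9/32
v_7 [rbbrbbr]  L=[-1,-1/2,-3/8,-5/16]  R=[-9/32,-1/4,0]  = -19/64
v_8 [rbbrbbrr]  L=[-1,-1/2,-3/8,-5/16]  R=[-19/64,-9/32,-1/4,0]  = -39/128
v_9 [rbbrbbrrr]  L=[-1,-1/2,-3/8,-5/16]  R=[-39/128,-19/64,-9/32,-1/4,0]  = -79/256
v_10 [rbbrbbrrrb]  L=[-1,-1/2,-3/8,-5/16,-79/256]  R=[-39/128,-19/64,-9/32,-1/4,0]  = -157/512
v_11 [rbbrbbrrrbb]  L=[-1,-1/2,-3/8,-5/16,-79/256,-157/512]  R=[-39/128,-19/64,-9/32,-1/4,0]  = -313/1024
v_12 [rbbrbbrrrbbr]  L=[-1,-1/2,-3/8,-5/16,-79/256,-157/512]  R=[-313/1024,-39/128,-19/64,-9/32,-1/4,0]  = -627/2048
v_13 [rbbrbbrrrbbrb]  L=[-1,-1/2,-3/8,-5/16,-79/256,-157/512,-627/2048]  R=[-313/1024,-39/128,-19/64,-9/32,-1/4,0]  = -1253/4096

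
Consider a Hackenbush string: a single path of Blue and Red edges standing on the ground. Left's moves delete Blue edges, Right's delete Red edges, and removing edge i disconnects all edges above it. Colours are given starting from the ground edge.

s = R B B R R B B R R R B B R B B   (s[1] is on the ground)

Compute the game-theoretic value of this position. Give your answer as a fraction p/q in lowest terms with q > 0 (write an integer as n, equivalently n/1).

step 1: add R to get R; options L={ · } R={ 0 } so -1
step 2: add B to get RB; options L={ -1 } R={ 0 } so -1/2
step 3: add B to get RBB; options L={ -1,-1/2 } R={ 0 } so -1/4
step 4: add R to get RBBR; options L={ -1,-1/2 } R={ -1/4,0 } so -3/8
step 5: add R to get RBBRR; options L={ -1,-1/2 } R={ -3/8,-1/4,0 } so -7/16
step 6: add B to get RBBRRB; options L={ -1,-1/2,-7/16 } R={ -3/8,-1/4,0 } so -13/32
step 7: add B to get RBBRRBB; options L={ -1,-1/2,-7/16,-13/32 } R={ -3/8,-1/4,0 } so -25/64
step 8: add R to get RBBRRBBR; options L={ -1,-1/2,-7/16,-13/32 } R={ -25/64,-3/8,-1/4,0 } so -51/128
step 9: add R to get RBBRRBBRR; options L={ -1,-1/2,-7/16,-13/32 } R={ -51/128,-25/64,-3/8,-1/4,0 } so -103/256
step 10: add R to get RBBRRBBRRR; options L={ -1,-1/2,-7/16,-13/32 } R={ -103/256,-51/128,-25/64,-3/8,-1/4,0 } so -207/512
step 11: add B to get RBBRRBBRRRB; options L={ -1,-1/2,-7/16,-13/32,-207/512 } R={ -103/256,-51/128,-25/64,-3/8,-1/4,0 } so -413/1024
step 12: add B to get RBBRRBBRRRBB; options L={ -1,-1/2,-7/16,-13/32,-207/512,-413/1024 } R={ -103/256,-51/128,-25/64,-3/8,-1/4,0 } so -825/2048
step 13: add R to get RBBRRBBRRRBBR; options L={ -1,-1/2,-7/16,-13/32,-207/512,-413/1024 } R={ -825/2048,-103/256,-51/128,-25/64,-3/8,-1/4,0 } so -1651/4096
step 14: add B to get RBBRRBBRRRBBRB; options L={ -1,-1/2,-7/16,-13/32,-207/512,-413/1024,-1651/4096 } R={ -825/2048,-103/256,-51/128,-25/64,-3/8,-1/4,0 } so -3301/8192
step 15: add B to get RBBRRBBRRRBBRBB; options L={ -1,-1/2,-7/16,-13/32,-207/512,-413/1024,-1651/4096,-3301/8192 } R={ -825/2048,-103/256,-51/128,-25/64,-3/8,-1/4,0 } so -6601/16384

-6601/16384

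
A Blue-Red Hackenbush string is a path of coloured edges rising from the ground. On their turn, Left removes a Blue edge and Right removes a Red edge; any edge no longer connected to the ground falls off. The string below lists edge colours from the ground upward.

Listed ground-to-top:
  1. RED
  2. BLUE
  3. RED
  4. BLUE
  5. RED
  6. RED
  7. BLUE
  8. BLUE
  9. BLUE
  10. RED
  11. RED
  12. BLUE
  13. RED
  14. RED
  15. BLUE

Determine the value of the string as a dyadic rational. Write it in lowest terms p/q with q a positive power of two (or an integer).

Prefix values for RED BLUE RED BLUE RED RED BLUE BLUE BLUE RED RED BLUE RED RED BLUE via {L|R} + simplicity:
edge 1 of 15 (RED): { ∅ | 0 } -> -1
edge 2 of 15 (BLUE): { -1 | 0 } -> -1/2
edge 3 of 15 (RED): { -1 | -1/2; 0 } -> -3/4
edge 4 of 15 (BLUE): { -1; -3/4 | -1/2; 0 } -> -5/8
edge 5 of 15 (RED): { -1; -3/4 | -5/8; -1/2; 0 } -> -11/16
edge 6 of 15 (RED): { -1; -3/4 | -11/16; -5/8; -1/2; 0 } -> -23/32
edge 7 of 15 (BLUE): { -1; -3/4; -23/32 | -11/16; -5/8; -1/2; 0 } -> -45/64
edge 8 of 15 (BLUE): { -1; -3/4; -23/32; -45/64 | -11/16; -5/8; -1/2; 0 } -> -89/128
edge 9 of 15 (BLUE): { -1; -3/4; -23/32; -45/64; -89/128 | -11/16; -5/8; -1/2; 0 } -> -177/256
edge 10 of 15 (RED): { -1; -3/4; -23/32; -45/64; -89/128 | -177/256; -11/16; -5/8; -1/2; 0 } -> -355/512
edge 11 of 15 (RED): { -1; -3/4; -23/32; -45/64; -89/128 | -355/512; -177/256; -11/16; -5/8; -1/2; 0 } -> -711/1024
edge 12 of 15 (BLUE): { -1; -3/4; -23/32; -45/64; -89/128; -711/1024 | -355/512; -177/256; -11/16; -5/8; -1/2; 0 } -> -1421/2048
edge 13 of 15 (RED): { -1; -3/4; -23/32; -45/64; -89/128; -711/1024 | -1421/2048; -355/512; -177/256; -11/16; -5/8; -1/2; 0 } -> -2843/4096
edge 14 of 15 (RED): { -1; -3/4; -23/32; -45/64; -89/128; -711/1024 | -2843/4096; -1421/2048; -355/512; -177/256; -11/16; -5/8; -1/2; 0 } -> -5687/8192
edge 15 of 15 (BLUE): { -1; -3/4; -23/32; -45/64; -89/128; -711/1024; -5687/8192 | -2843/4096; -1421/2048; -355/512; -177/256; -11/16; -5/8; -1/2; 0 } -> -11373/16384

-11373/16384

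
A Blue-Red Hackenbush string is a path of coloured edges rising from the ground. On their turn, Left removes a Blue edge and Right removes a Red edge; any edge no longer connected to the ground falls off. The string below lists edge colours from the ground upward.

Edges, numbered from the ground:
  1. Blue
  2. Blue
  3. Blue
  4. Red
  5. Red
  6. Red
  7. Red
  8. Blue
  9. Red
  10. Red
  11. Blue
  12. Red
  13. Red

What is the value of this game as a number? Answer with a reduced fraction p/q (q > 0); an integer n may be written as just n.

Prefix values for Blue Blue Blue Red Red Red Red Blue Red Red Blue Red Red via {L|R} + simplicity:
value(B) = { 0 | (no moves) } ⇒ 1
value(BB) = { 0, 1 | (no moves) } ⇒ 2
value(BBB) = { 0, 1, 2 | (no moves) } ⇒ 3
value(BBBR) = { 0, 1, 2 | 3 } ⇒ 5/2
value(BBBRR) = { 0, 1, 2 | 5/2, 3 } ⇒ 9/4
value(BBBRRR) = { 0, 1, 2 | 9/4, 5/2, 3 } ⇒ 17/8
value(BBBRRRR) = { 0, 1, 2 | 17/8, 9/4, 5/2, 3 } ⇒ 33/16
value(BBBRRRRB) = { 0, 1, 2, 33/16 | 17/8, 9/4, 5/2, 3 } ⇒ 67/32
value(BBBRRRRBR) = { 0, 1, 2, 33/16 | 67/32, 17/8, 9/4, 5/2, 3 } ⇒ 133/64
value(BBBRRRRBRR) = { 0, 1, 2, 33/16 | 133/64, 67/32, 17/8, 9/4, 5/2, 3 } ⇒ 265/128
value(BBBRRRRBRRB) = { 0, 1, 2, 33/16, 265/128 | 133/64, 67/32, 17/8, 9/4, 5/2, 3 } ⇒ 531/256
value(BBBRRRRBRRBR) = { 0, 1, 2, 33/16, 265/128 | 531/256, 133/64, 67/32, 17/8, 9/4, 5/2, 3 } ⇒ 1061/512
value(BBBRRRRBRRBRR) = { 0, 1, 2, 33/16, 265/128 | 1061/512, 531/256, 133/64, 67/32, 17/8, 9/4, 5/2, 3 } ⇒ 2121/1024

2121/1024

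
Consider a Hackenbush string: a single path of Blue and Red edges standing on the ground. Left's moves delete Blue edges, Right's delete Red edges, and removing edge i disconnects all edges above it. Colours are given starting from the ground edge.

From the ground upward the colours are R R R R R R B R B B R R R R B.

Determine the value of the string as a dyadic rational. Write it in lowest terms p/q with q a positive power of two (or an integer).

Build val(s[:k]) for k = 1..15, string s = R R R R R R B R B B R R R R B.
step 1: add R to get R; options L={ ∅ } R={ 0 } ⇒ -1
step 2: add R to get RR; options L={ ∅ } R={ -1,0 } ⇒ -2
step 3: add R to get RRR; options L={ ∅ } R={ -2,-1,0 } ⇒ -3
step 4: add R to get RRRR; options L={ ∅ } R={ -3,-2,-1,0 } ⇒ -4
step 5: add R to get RRRRR; options L={ ∅ } R={ -4,-3,-2,-1,0 } ⇒ -5
step 6: add R to get RRRRRR; options L={ ∅ } R={ -5,-4,-3,-2,-1,0 } ⇒ -6
step 7: add B to get RRRRRRB; options L={ -6 } R={ -5,-4,-3,-2,-1,0 } ⇒ -11/2
step 8: add R to get RRRRRRBR; options L={ -6 } R={ -11/2,-5,-4,-3,-2,-1,0 } ⇒ -23/4
step 9: add B to get RRRRRRBRB; options L={ -6,-23/4 } R={ -11/2,-5,-4,-3,-2,-1,0 } ⇒ -45/8
step 10: add B to get RRRRRRBRBB; options L={ -6,-23/4,-45/8 } R={ -11/2,-5,-4,-3,-2,-1,0 } ⇒ -89/16
step 11: add R to get RRRRRRBRBBR; options L={ -6,-23/4,-45/8 } R={ -89/16,-11/2,-5,-4,-3,-2,-1,0 } ⇒ -179/32
step 12: add R to get RRRRRRBRBBRR; options L={ -6,-23/4,-45/8 } R={ -179/32,-89/16,-11/2,-5,-4,-3,-2,-1,0 } ⇒ -359/64
step 13: add R to get RRRRRRBRBBRRR; options L={ -6,-23/4,-45/8 } R={ -359/64,-179/32,-89/16,-11/2,-5,-4,-3,-2,-1,0 } ⇒ -719/128
step 14: add R to get RRRRRRBRBBRRRR; options L={ -6,-23/4,-45/8 } R={ -719/128,-359/64,-179/32,-89/16,-11/2,-5,-4,-3,-2,-1,0 } ⇒ -1439/256
step 15: add B to get RRRRRRBRBBRRRRB; options L={ -6,-23/4,-45/8,-1439/256 } R={ -719/128,-359/64,-179/32,-89/16,-11/2,-5,-4,-3,-2,-1,0 } ⇒ -2877/512

-2877/512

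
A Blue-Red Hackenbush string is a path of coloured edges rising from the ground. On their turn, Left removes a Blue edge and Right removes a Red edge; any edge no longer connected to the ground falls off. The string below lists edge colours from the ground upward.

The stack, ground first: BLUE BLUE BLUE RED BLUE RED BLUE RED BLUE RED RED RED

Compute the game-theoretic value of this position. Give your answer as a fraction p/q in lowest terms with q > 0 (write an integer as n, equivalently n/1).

1361/512

Prefix values for BLUE BLUE BLUE RED BLUE RED BLUE RED BLUE RED RED RED via {L|R} + simplicity:
step 1: add BLUE to get B; options L={ 0 } R={  } — 1
step 2: add BLUE to get BB; options L={ 0,1 } R={  } — 2
step 3: add BLUE to get BBB; options L={ 0,1,2 } R={  } — 3
step 4: add RED to get BBBR; options L={ 0,1,2 } R={ 3 } — 5/2
step 5: add BLUE to get BBBRB; options L={ 0,1,2,5/2 } R={ 3 } — 11/4
step 6: add RED to get BBBRBR; options L={ 0,1,2,5/2 } R={ 11/4,3 } — 21/8
step 7: add BLUE to get BBBRBRB; options L={ 0,1,2,5/2,21/8 } R={ 11/4,3 } — 43/16
step 8: add RED to get BBBRBRBR; options L={ 0,1,2,5/2,21/8 } R={ 43/16,11/4,3 } — 85/32
step 9: add BLUE to get BBBRBRBRB; options L={ 0,1,2,5/2,21/8,85/32 } R={ 43/16,11/4,3 } — 171/64
step 10: add RED to get BBBRBRBRBR; options L={ 0,1,2,5/2,21/8,85/32 } R={ 171/64,43/16,11/4,3 } — 341/128
step 11: add RED to get BBBRBRBRBRR; options L={ 0,1,2,5/2,21/8,85/32 } R={ 341/128,171/64,43/16,11/4,3 } — 681/256
step 12: add RED to get BBBRBRBRBRRR; options L={ 0,1,2,5/2,21/8,85/32 } R={ 681/256,341/128,171/64,43/16,11/4,3 } — 1361/512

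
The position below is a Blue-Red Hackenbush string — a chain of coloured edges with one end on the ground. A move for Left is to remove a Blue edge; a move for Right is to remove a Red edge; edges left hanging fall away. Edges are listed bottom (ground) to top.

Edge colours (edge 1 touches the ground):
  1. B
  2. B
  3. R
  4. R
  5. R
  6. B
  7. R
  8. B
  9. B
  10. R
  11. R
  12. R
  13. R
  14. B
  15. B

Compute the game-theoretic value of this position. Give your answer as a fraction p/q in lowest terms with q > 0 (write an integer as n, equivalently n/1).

9607/8192

step 1: add B to get B; options L={ 0 } R={ · } → 1
step 2: add B to get BB; options L={ 0; 1 } R={ · } → 2
step 3: add R to get BBR; options L={ 0; 1 } R={ 2 } → 3/2
step 4: add R to get BBRR; options L={ 0; 1 } R={ 3/2; 2 } → 5/4
step 5: add R to get BBRRR; options L={ 0; 1 } R={ 5/4; 3/2; 2 } → 9/8
step 6: add B to get BBRRRB; options L={ 0; 1; 9/8 } R={ 5/4; 3/2; 2 } → 19/16
step 7: add R to get BBRRRBR; options L={ 0; 1; 9/8 } R={ 19/16; 5/4; 3/2; 2 } → 37/32
step 8: add B to get BBRRRBRB; options L={ 0; 1; 9/8; 37/32 } R={ 19/16; 5/4; 3/2; 2 } → 75/64
step 9: add B to get BBRRRBRBB; options L={ 0; 1; 9/8; 37/32; 75/64 } R={ 19/16; 5/4; 3/2; 2 } → 151/128
step 10: add R to get BBRRRBRBBR; options L={ 0; 1; 9/8; 37/32; 75/64 } R={ 151/128; 19/16; 5/4; 3/2; 2 } → 301/256
step 11: add R to get BBRRRBRBBRR; options L={ 0; 1; 9/8; 37/32; 75/64 } R={ 301/256; 151/128; 19/16; 5/4; 3/2; 2 } → 601/512
step 12: add R to get BBRRRBRBBRRR; options L={ 0; 1; 9/8; 37/32; 75/64 } R={ 601/512; 301/256; 151/128; 19/16; 5/4; 3/2; 2 } → 1201/1024
step 13: add R to get BBRRRBRBBRRRR; options L={ 0; 1; 9/8; 37/32; 75/64 } R={ 1201/1024; 601/512; 301/256; 151/128; 19/16; 5/4; 3/2; 2 } → 2401/2048
step 14: add B to get BBRRRBRBBRRRRB; options L={ 0; 1; 9/8; 37/32; 75/64; 2401/2048 } R={ 1201/1024; 601/512; 301/256; 151/128; 19/16; 5/4; 3/2; 2 } → 4803/4096
step 15: add B to get BBRRRBRBBRRRRBB; options L={ 0; 1; 9/8; 37/32; 75/64; 2401/2048; 4803/4096 } R={ 1201/1024; 601/512; 301/256; 151/128; 19/16; 5/4; 3/2; 2 } → 9607/8192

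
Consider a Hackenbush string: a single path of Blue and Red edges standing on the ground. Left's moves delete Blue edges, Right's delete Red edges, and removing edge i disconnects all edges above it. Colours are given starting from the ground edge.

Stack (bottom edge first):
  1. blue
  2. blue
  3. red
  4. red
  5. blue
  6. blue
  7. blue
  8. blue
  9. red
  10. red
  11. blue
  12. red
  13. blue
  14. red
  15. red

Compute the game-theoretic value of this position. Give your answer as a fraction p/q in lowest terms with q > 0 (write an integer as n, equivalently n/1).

Prefix values for blue blue red red blue blue blue blue red red blue red blue red red via {L|R} + simplicity:
edge 1 of 15 (blue): { 0 | ∅ } gives 1
edge 2 of 15 (blue): { 0,1 | ∅ } gives 2
edge 3 of 15 (red): { 0,1 | 2 } gives 3/2
edge 4 of 15 (red): { 0,1 | 3/2,2 } gives 5/4
edge 5 of 15 (blue): { 0,1,5/4 | 3/2,2 } gives 11/8
edge 6 of 15 (blue): { 0,1,5/4,11/8 | 3/2,2 } gives 23/16
edge 7 of 15 (blue): { 0,1,5/4,11/8,23/16 | 3/2,2 } gives 47/32
edge 8 of 15 (blue): { 0,1,5/4,11/8,23/16,47/32 | 3/2,2 } gives 95/64
edge 9 of 15 (red): { 0,1,5/4,11/8,23/16,47/32 | 95/64,3/2,2 } gives 189/128
edge 10 of 15 (red): { 0,1,5/4,11/8,23/16,47/32 | 189/128,95/64,3/2,2 } gives 377/256
edge 11 of 15 (blue): { 0,1,5/4,11/8,23/16,47/32,377/256 | 189/128,95/64,3/2,2 } gives 755/512
edge 12 of 15 (red): { 0,1,5/4,11/8,23/16,47/32,377/256 | 755/512,189/128,95/64,3/2,2 } gives 1509/1024
edge 13 of 15 (blue): { 0,1,5/4,11/8,23/16,47/32,377/256,1509/1024 | 755/512,189/128,95/64,3/2,2 } gives 3019/2048
edge 14 of 15 (red): { 0,1,5/4,11/8,23/16,47/32,377/256,1509/1024 | 3019/2048,755/512,189/128,95/64,3/2,2 } gives 6037/4096
edge 15 of 15 (red): { 0,1,5/4,11/8,23/16,47/32,377/256,1509/1024 | 6037/4096,3019/2048,755/512,189/128,95/64,3/2,2 } gives 12073/8192

12073/8192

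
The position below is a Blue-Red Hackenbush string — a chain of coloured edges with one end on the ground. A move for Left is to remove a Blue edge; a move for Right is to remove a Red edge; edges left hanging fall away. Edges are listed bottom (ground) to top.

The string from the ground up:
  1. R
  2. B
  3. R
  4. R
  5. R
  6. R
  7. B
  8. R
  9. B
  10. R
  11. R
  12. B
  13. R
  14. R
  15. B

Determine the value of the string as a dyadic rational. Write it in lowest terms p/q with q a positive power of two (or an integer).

-15725/16384

Prefix values for R B R R R R B R B R R B R R B via {L|R} + simplicity:
edge 1 of 15 (R): { (no moves) | 0 } gives -1
edge 2 of 15 (B): { -1 | 0 } gives -1/2
edge 3 of 15 (R): { -1 | -1/2; 0 } gives -3/4
edge 4 of 15 (R): { -1 | -3/4; -1/2; 0 } gives -7/8
edge 5 of 15 (R): { -1 | -7/8; -3/4; -1/2; 0 } gives -15/16
edge 6 of 15 (R): { -1 | -15/16; -7/8; -3/4; -1/2; 0 } gives -31/32
edge 7 of 15 (B): { -1; -31/32 | -15/16; -7/8; -3/4; -1/2; 0 } gives -61/64
edge 8 of 15 (R): { -1; -31/32 | -61/64; -15/16; -7/8; -3/4; -1/2; 0 } gives -123/128
edge 9 of 15 (B): { -1; -31/32; -123/128 | -61/64; -15/16; -7/8; -3/4; -1/2; 0 } gives -245/256
edge 10 of 15 (R): { -1; -31/32; -123/128 | -245/256; -61/64; -15/16; -7/8; -3/4; -1/2; 0 } gives -491/512
edge 11 of 15 (R): { -1; -31/32; -123/128 | -491/512; -245/256; -61/64; -15/16; -7/8; -3/4; -1/2; 0 } gives -983/1024
edge 12 of 15 (B): { -1; -31/32; -123/128; -983/1024 | -491/512; -245/256; -61/64; -15/16; -7/8; -3/4; -1/2; 0 } gives -1965/2048
edge 13 of 15 (R): { -1; -31/32; -123/128; -983/1024 | -1965/2048; -491/512; -245/256; -61/64; -15/16; -7/8; -3/4; -1/2; 0 } gives -3931/4096
edge 14 of 15 (R): { -1; -31/32; -123/128; -983/1024 | -3931/4096; -1965/2048; -491/512; -245/256; -61/64; -15/16; -7/8; -3/4; -1/2; 0 } gives -7863/8192
edge 15 of 15 (B): { -1; -31/32; -123/128; -983/1024; -7863/8192 | -3931/4096; -1965/2048; -491/512; -245/256; -61/64; -15/16; -7/8; -3/4; -1/2; 0 } gives -15725/16384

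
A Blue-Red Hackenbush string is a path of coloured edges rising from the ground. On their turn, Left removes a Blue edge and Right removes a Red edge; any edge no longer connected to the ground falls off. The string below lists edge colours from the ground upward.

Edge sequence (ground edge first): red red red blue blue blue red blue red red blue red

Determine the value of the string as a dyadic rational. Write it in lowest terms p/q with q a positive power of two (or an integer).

-1115/512

edge 1 of 12 (red): { (no moves) | 0 } = -1
edge 2 of 12 (red): { (no moves) | -1,0 } = -2
edge 3 of 12 (red): { (no moves) | -2,-1,0 } = -3
edge 4 of 12 (blue): { -3 | -2,-1,0 } = -5/2
edge 5 of 12 (blue): { -3,-5/2 | -2,-1,0 } = -9/4
edge 6 of 12 (blue): { -3,-5/2,-9/4 | -2,-1,0 } = -17/8
edge 7 of 12 (red): { -3,-5/2,-9/4 | -17/8,-2,-1,0 } = -35/16
edge 8 of 12 (blue): { -3,-5/2,-9/4,-35/16 | -17/8,-2,-1,0 } = -69/32
edge 9 of 12 (red): { -3,-5/2,-9/4,-35/16 | -69/32,-17/8,-2,-1,0 } = -139/64
edge 10 of 12 (red): { -3,-5/2,-9/4,-35/16 | -139/64,-69/32,-17/8,-2,-1,0 } = -279/128
edge 11 of 12 (blue): { -3,-5/2,-9/4,-35/16,-279/128 | -139/64,-69/32,-17/8,-2,-1,0 } = -557/256
edge 12 of 12 (red): { -3,-5/2,-9/4,-35/16,-279/128 | -557/256,-139/64,-69/32,-17/8,-2,-1,0 } = -1115/512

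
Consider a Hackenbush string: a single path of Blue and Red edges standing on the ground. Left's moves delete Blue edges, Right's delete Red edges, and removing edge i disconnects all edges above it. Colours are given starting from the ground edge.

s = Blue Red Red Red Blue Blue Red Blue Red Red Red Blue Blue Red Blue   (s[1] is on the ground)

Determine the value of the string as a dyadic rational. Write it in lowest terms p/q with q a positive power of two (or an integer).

step 1: add Blue to get B; options L={ 0 } R={ (no moves) } gives 1
step 2: add Red to get BR; options L={ 0 } R={ 1 } gives 1/2
step 3: add Red to get BRR; options L={ 0 } R={ 1/2 1 } gives 1/4
step 4: add Red to get BRRR; options L={ 0 } R={ 1/4 1/2 1 } gives 1/8
step 5: add Blue to get BRRRB; options L={ 0 1/8 } R={ 1/4 1/2 1 } gives 3/16
step 6: add Blue to get BRRRBB; options L={ 0 1/8 3/16 } R={ 1/4 1/2 1 } gives 7/32
step 7: add Red to get BRRRBBR; options L={ 0 1/8 3/16 } R={ 7/32 1/4 1/2 1 } gives 13/64
step 8: add Blue to get BRRRBBRB; options L={ 0 1/8 3/16 13/64 } R={ 7/32 1/4 1/2 1 } gives 27/128
step 9: add Red to get BRRRBBRBR; options L={ 0 1/8 3/16 13/64 } R={ 27/128 7/32 1/4 1/2 1 } gives 53/256
step 10: add Red to get BRRRBBRBRR; options L={ 0 1/8 3/16 13/64 } R={ 53/256 27/128 7/32 1/4 1/2 1 } gives 105/512
step 11: add Red to get BRRRBBRBRRR; options L={ 0 1/8 3/16 13/64 } R={ 105/512 53/256 27/128 7/32 1/4 1/2 1 } gives 209/1024
step 12: add Blue to get BRRRBBRBRRRB; options L={ 0 1/8 3/16 13/64 209/1024 } R={ 105/512 53/256 27/128 7/32 1/4 1/2 1 } gives 419/2048
step 13: add Blue to get BRRRBBRBRRRBB; options L={ 0 1/8 3/16 13/64 209/1024 419/2048 } R={ 105/512 53/256 27/128 7/32 1/4 1/2 1 } gives 839/4096
step 14: add Red to get BRRRBBRBRRRBBR; options L={ 0 1/8 3/16 13/64 209/1024 419/2048 } R={ 839/4096 105/512 53/256 27/128 7/32 1/4 1/2 1 } gives 1677/8192
step 15: add Blue to get BRRRBBRBRRRBBRB; options L={ 0 1/8 3/16 13/64 209/1024 419/2048 1677/8192 } R={ 839/4096 105/512 53/256 27/128 7/32 1/4 1/2 1 } gives 3355/16384

3355/16384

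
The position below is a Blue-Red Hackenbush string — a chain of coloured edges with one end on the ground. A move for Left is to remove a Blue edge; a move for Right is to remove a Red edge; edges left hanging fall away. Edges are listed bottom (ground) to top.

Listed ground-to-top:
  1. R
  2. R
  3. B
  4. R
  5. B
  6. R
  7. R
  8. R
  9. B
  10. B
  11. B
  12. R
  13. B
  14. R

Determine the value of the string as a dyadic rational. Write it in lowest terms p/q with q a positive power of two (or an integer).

1 of 14 · R · max L −∞ · min R 0 → -1
2 of 14 · RR · max L −∞ · min R -1 → -2
3 of 14 · RRB · max L -2 · min R -1 → -3/2
4 of 14 · RRBR · max L -2 · min R -3/2 → -7/4
5 of 14 · RRBRB · max L -7/4 · min R -3/2 → -13/8
6 of 14 · RRBRBR · max L -7/4 · min R -13/8 → -27/16
7 of 14 · RRBRBRR · max L -7/4 · min R -27/16 → -55/32
8 of 14 · RRBRBRRR · max L -7/4 · min R -55/32 → -111/64
9 of 14 · RRBRBRRRB · max L -111/64 · min R -55/32 → -221/128
10 of 14 · RRBRBRRRBB · max L -221/128 · min R -55/32 → -441/256
11 of 14 · RRBRBRRRBBB · max L -441/256 · min R -55/32 → -881/512
12 of 14 · RRBRBRRRBBBR · max L -441/256 · min R -881/512 → -1763/1024
13 of 14 · RRBRBRRRBBBRB · max L -1763/1024 · min R -881/512 → -3525/2048
14 of 14 · RRBRBRRRBBBRBR · max L -1763/1024 · min R -3525/2048 → -7051/4096

-7051/4096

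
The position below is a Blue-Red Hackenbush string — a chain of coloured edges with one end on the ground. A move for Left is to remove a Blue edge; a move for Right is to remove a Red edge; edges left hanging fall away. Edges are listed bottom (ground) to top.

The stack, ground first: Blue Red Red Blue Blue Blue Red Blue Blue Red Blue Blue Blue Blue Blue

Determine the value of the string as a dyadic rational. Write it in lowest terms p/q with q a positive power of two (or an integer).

Build G(s[:k]) for k = 1..15, string s = Blue Red Red Blue Blue Blue Red Blue Blue Red Blue Blue Blue Blue Blue.
G(B) = { 0 |  } — 1
G(BR) = { 0 | 1 } — 1/2
G(BRR) = { 0 | 1/2,1 } — 1/4
G(BRRB) = { 0,1/4 | 1/2,1 } — 3/8
G(BRRBB) = { 0,1/4,3/8 | 1/2,1 } — 7/16
G(BRRBBB) = { 0,1/4,3/8,7/16 | 1/2,1 } — 15/32
G(BRRBBBR) = { 0,1/4,3/8,7/16 | 15/32,1/2,1 } — 29/64
G(BRRBBBRB) = { 0,1/4,3/8,7/16,29/64 | 15/32,1/2,1 } — 59/128
G(BRRBBBRBB) = { 0,1/4,3/8,7/16,29/64,59/128 | 15/32,1/2,1 } — 119/256
G(BRRBBBRBBR) = { 0,1/4,3/8,7/16,29/64,59/128 | 119/256,15/32,1/2,1 } — 237/512
G(BRRBBBRBBRB) = { 0,1/4,3/8,7/16,29/64,59/128,237/512 | 119/256,15/32,1/2,1 } — 475/1024
G(BRRBBBRBBRBB) = { 0,1/4,3/8,7/16,29/64,59/128,237/512,475/1024 | 119/256,15/32,1/2,1 } — 951/2048
G(BRRBBBRBBRBBB) = { 0,1/4,3/8,7/16,29/64,59/128,237/512,475/1024,951/2048 | 119/256,15/32,1/2,1 } — 1903/4096
G(BRRBBBRBBRBBBB) = { 0,1/4,3/8,7/16,29/64,59/128,237/512,475/1024,951/2048,1903/4096 | 119/256,15/32,1/2,1 } — 3807/8192
G(BRRBBBRBBRBBBBB) = { 0,1/4,3/8,7/16,29/64,59/128,237/512,475/1024,951/2048,1903/4096,3807/8192 | 119/256,15/32,1/2,1 } — 7615/16384

7615/16384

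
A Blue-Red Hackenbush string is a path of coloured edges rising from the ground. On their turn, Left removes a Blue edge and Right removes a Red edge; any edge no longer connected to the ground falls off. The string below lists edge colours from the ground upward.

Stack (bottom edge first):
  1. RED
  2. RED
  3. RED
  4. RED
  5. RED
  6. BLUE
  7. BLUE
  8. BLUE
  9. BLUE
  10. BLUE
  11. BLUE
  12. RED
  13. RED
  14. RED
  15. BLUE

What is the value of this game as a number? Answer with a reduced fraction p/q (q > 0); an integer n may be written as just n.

-4125/1024

Prefix values for RED RED RED RED RED BLUE BLUE BLUE BLUE BLUE BLUE RED RED RED BLUE via {L|R} + simplicity:
edge 1 of 15 (RED): { ∅ | 0 } -> -1
edge 2 of 15 (RED): { ∅ | -1,0 } -> -2
edge 3 of 15 (RED): { ∅ | -2,-1,0 } -> -3
edge 4 of 15 (RED): { ∅ | -3,-2,-1,0 } -> -4
edge 5 of 15 (RED): { ∅ | -4,-3,-2,-1,0 } -> -5
edge 6 of 15 (BLUE): { -5 | -4,-3,-2,-1,0 } -> -9/2
edge 7 of 15 (BLUE): { -5,-9/2 | -4,-3,-2,-1,0 } -> -17/4
edge 8 of 15 (BLUE): { -5,-9/2,-17/4 | -4,-3,-2,-1,0 } -> -33/8
edge 9 of 15 (BLUE): { -5,-9/2,-17/4,-33/8 | -4,-3,-2,-1,0 } -> -65/16
edge 10 of 15 (BLUE): { -5,-9/2,-17/4,-33/8,-65/16 | -4,-3,-2,-1,0 } -> -129/32
edge 11 of 15 (BLUE): { -5,-9/2,-17/4,-33/8,-65/16,-129/32 | -4,-3,-2,-1,0 } -> -257/64
edge 12 of 15 (RED): { -5,-9/2,-17/4,-33/8,-65/16,-129/32 | -257/64,-4,-3,-2,-1,0 } -> -515/128
edge 13 of 15 (RED): { -5,-9/2,-17/4,-33/8,-65/16,-129/32 | -515/128,-257/64,-4,-3,-2,-1,0 } -> -1031/256
edge 14 of 15 (RED): { -5,-9/2,-17/4,-33/8,-65/16,-129/32 | -1031/256,-515/128,-257/64,-4,-3,-2,-1,0 } -> -2063/512
edge 15 of 15 (BLUE): { -5,-9/2,-17/4,-33/8,-65/16,-129/32,-2063/512 | -1031/256,-515/128,-257/64,-4,-3,-2,-1,0 } -> -4125/1024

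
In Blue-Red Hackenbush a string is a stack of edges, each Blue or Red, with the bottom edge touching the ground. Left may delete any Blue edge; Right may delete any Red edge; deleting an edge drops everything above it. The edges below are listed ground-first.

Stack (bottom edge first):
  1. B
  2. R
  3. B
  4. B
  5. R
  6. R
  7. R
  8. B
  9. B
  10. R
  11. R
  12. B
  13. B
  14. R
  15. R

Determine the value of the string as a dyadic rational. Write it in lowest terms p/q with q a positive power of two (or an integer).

step 1: add B to get B; options L={ 0 } R={ ∅ } -> 1
step 2: add R to get BR; options L={ 0 } R={ 1 } -> 1/2
step 3: add B to get BRB; options L={ 0; 1/2 } R={ 1 } -> 3/4
step 4: add B to get BRBB; options L={ 0; 1/2; 3/4 } R={ 1 } -> 7/8
step 5: add R to get BRBBR; options L={ 0; 1/2; 3/4 } R={ 7/8; 1 } -> 13/16
step 6: add R to get BRBBRR; options L={ 0; 1/2; 3/4 } R={ 13/16; 7/8; 1 } -> 25/32
step 7: add R to get BRBBRRR; options L={ 0; 1/2; 3/4 } R={ 25/32; 13/16; 7/8; 1 } -> 49/64
step 8: add B to get BRBBRRRB; options L={ 0; 1/2; 3/4; 49/64 } R={ 25/32; 13/16; 7/8; 1 } -> 99/128
step 9: add B to get BRBBRRRBB; options L={ 0; 1/2; 3/4; 49/64; 99/128 } R={ 25/32; 13/16; 7/8; 1 } -> 199/256
step 10: add R to get BRBBRRRBBR; options L={ 0; 1/2; 3/4; 49/64; 99/128 } R={ 199/256; 25/32; 13/16; 7/8; 1 } -> 397/512
step 11: add R to get BRBBRRRBBRR; options L={ 0; 1/2; 3/4; 49/64; 99/128 } R={ 397/512; 199/256; 25/32; 13/16; 7/8; 1 } -> 793/1024
step 12: add B to get BRBBRRRBBRRB; options L={ 0; 1/2; 3/4; 49/64; 99/128; 793/1024 } R={ 397/512; 199/256; 25/32; 13/16; 7/8; 1 } -> 1587/2048
step 13: add B to get BRBBRRRBBRRBB; options L={ 0; 1/2; 3/4; 49/64; 99/128; 793/1024; 1587/2048 } R={ 397/512; 199/256; 25/32; 13/16; 7/8; 1 } -> 3175/4096
step 14: add R to get BRBBRRRBBRRBBR; options L={ 0; 1/2; 3/4; 49/64; 99/128; 793/1024; 1587/2048 } R={ 3175/4096; 397/512; 199/256; 25/32; 13/16; 7/8; 1 } -> 6349/8192
step 15: add R to get BRBBRRRBBRRBBRR; options L={ 0; 1/2; 3/4; 49/64; 99/128; 793/1024; 1587/2048 } R={ 6349/8192; 3175/4096; 397/512; 199/256; 25/32; 13/16; 7/8; 1 } -> 12697/16384

12697/16384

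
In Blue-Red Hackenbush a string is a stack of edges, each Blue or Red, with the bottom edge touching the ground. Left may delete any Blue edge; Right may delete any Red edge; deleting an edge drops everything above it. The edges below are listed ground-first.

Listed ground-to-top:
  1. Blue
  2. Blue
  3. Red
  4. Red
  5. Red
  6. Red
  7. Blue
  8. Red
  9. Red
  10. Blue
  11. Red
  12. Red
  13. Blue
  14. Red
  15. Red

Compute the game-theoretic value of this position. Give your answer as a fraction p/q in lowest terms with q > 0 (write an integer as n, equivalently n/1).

8777/8192

Prefix values for Blue Blue Red Red Red Red Blue Red Red Blue Red Red Blue Red Red via {L|R} + simplicity:
val(B) = { 0 | none } gives 1
val(BB) = { 0, 1 | none } gives 2
val(BBR) = { 0, 1 | 2 } gives 3/2
val(BBRR) = { 0, 1 | 3/2, 2 } gives 5/4
val(BBRRR) = { 0, 1 | 5/4, 3/2, 2 } gives 9/8
val(BBRRRR) = { 0, 1 | 9/8, 5/4, 3/2, 2 } gives 17/16
val(BBRRRRB) = { 0, 1, 17/16 | 9/8, 5/4, 3/2, 2 } gives 35/32
val(BBRRRRBR) = { 0, 1, 17/16 | 35/32, 9/8, 5/4, 3/2, 2 } gives 69/64
val(BBRRRRBRR) = { 0, 1, 17/16 | 69/64, 35/32, 9/8, 5/4, 3/2, 2 } gives 137/128
val(BBRRRRBRRB) = { 0, 1, 17/16, 137/128 | 69/64, 35/32, 9/8, 5/4, 3/2, 2 } gives 275/256
val(BBRRRRBRRBR) = { 0, 1, 17/16, 137/128 | 275/256, 69/64, 35/32, 9/8, 5/4, 3/2, 2 } gives 549/512
val(BBRRRRBRRBRR) = { 0, 1, 17/16, 137/128 | 549/512, 275/256, 69/64, 35/32, 9/8, 5/4, 3/2, 2 } gives 1097/1024
val(BBRRRRBRRBRRB) = { 0, 1, 17/16, 137/128, 1097/1024 | 549/512, 275/256, 69/64, 35/32, 9/8, 5/4, 3/2, 2 } gives 2195/2048
val(BBRRRRBRRBRRBR) = { 0, 1, 17/16, 137/128, 1097/1024 | 2195/2048, 549/512, 275/256, 69/64, 35/32, 9/8, 5/4, 3/2, 2 } gives 4389/4096
val(BBRRRRBRRBRRBRR) = { 0, 1, 17/16, 137/128, 1097/1024 | 4389/4096, 2195/2048, 549/512, 275/256, 69/64, 35/32, 9/8, 5/4, 3/2, 2 } gives 8777/8192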